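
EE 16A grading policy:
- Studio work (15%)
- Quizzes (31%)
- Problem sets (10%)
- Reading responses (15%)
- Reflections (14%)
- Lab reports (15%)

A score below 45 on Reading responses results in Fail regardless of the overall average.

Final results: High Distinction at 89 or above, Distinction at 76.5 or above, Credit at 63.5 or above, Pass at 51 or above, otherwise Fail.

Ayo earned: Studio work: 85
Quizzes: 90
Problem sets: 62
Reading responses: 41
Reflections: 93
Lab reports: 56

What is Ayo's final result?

Fail

Reading responses score 41 < 45: minimum not met.
Weighted total:
  Studio work 85 × 0.15 = 12.75
  Quizzes 90 × 0.31 = 27.9
  Problem sets 62 × 0.1 = 6.2
  Reading responses 41 × 0.15 = 6.15
  Reflections 93 × 0.14 = 13.02
  Lab reports 56 × 0.15 = 8.4
Sum = 74.42
Because the Reading responses minimum was not met, the result is Fail.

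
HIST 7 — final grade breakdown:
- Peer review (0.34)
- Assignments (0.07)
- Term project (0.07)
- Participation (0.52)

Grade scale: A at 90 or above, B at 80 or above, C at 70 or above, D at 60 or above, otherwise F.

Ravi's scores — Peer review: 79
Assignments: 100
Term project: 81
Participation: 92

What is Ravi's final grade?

B

Weighted total:
  Peer review 79 × 0.34 = 26.86
  Assignments 100 × 0.07 = 7
  Term project 81 × 0.07 = 5.67
  Participation 92 × 0.52 = 47.84
Sum = 87.37
87.37 is ≥ 80 and < 90 → B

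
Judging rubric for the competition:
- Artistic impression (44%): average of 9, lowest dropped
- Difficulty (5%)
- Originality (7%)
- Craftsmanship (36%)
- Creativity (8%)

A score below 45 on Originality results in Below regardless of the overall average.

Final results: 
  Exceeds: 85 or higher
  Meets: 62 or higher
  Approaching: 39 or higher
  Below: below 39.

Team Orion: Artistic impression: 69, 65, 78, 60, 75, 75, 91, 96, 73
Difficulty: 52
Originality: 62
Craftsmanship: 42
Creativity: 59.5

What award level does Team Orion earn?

Artistic impression: drop 60 → average of remaining 8 = 622/8 = 77.75
Originality score 62 ≥ 45: minimum met.
Weighted total:
  Artistic impression 77.75 × 0.44 = 34.21
  Difficulty 52 × 0.05 = 2.6
  Originality 62 × 0.07 = 4.34
  Craftsmanship 42 × 0.36 = 15.12
  Creativity 59.5 × 0.08 = 4.76
Sum = 61.03
61.03 is ≥ 39 and < 62 → Approaching

Approaching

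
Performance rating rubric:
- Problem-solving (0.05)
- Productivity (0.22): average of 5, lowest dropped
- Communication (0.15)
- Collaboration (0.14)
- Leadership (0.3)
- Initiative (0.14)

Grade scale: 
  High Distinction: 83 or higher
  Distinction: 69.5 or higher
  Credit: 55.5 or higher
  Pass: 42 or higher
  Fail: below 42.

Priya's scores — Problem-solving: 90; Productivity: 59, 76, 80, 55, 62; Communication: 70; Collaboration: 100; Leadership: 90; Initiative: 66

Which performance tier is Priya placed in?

Productivity: drop 55 → average of remaining 4 = 277/4 = 69.25
Weighted total:
  Problem-solving 90 × 0.05 = 4.5
  Productivity 69.25 × 0.22 = 15.235
  Communication 70 × 0.15 = 10.5
  Collaboration 100 × 0.14 = 14
  Leadership 90 × 0.3 = 27
  Initiative 66 × 0.14 = 9.24
Sum = 80.475
80.475 is ≥ 69.5 and < 83 → Distinction

Distinction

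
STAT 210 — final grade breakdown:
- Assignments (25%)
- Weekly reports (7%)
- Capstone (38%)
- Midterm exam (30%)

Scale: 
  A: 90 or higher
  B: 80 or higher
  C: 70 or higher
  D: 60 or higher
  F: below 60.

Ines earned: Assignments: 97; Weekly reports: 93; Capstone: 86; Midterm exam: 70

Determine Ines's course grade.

Weighted total:
  Assignments 97 × 0.25 = 24.25
  Weekly reports 93 × 0.07 = 6.51
  Capstone 86 × 0.38 = 32.68
  Midterm exam 70 × 0.3 = 21
Sum = 84.44
84.44 is ≥ 80 and < 90 → B

B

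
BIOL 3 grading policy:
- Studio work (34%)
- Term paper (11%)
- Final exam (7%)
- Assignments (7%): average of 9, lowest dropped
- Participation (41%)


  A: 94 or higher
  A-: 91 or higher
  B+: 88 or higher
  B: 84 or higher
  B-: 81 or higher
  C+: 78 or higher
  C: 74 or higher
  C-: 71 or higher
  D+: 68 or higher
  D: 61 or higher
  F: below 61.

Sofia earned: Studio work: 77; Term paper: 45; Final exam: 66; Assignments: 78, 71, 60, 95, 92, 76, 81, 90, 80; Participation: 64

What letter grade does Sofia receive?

Assignments: drop 60 → average of remaining 8 = 663/8 = 82.875
Weighted total:
  Studio work 77 × 0.34 = 26.18
  Term paper 45 × 0.11 = 4.95
  Final exam 66 × 0.07 = 4.62
  Assignments 82.875 × 0.07 = 5.80125
  Participation 64 × 0.41 = 26.24
Sum = 67.79125
67.79125 is ≥ 61 and < 68 → D

D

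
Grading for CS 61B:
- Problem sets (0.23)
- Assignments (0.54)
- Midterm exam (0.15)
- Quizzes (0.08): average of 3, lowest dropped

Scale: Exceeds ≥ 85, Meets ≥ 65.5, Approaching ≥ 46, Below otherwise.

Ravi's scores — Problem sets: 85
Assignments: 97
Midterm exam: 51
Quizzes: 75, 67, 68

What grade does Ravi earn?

Exceeds

Quizzes: drop 67 → average of remaining 2 = 143/2 = 71.5
Weighted total:
  Problem sets 85 × 0.23 = 19.55
  Assignments 97 × 0.54 = 52.38
  Midterm exam 51 × 0.15 = 7.65
  Quizzes 71.5 × 0.08 = 5.72
Sum = 85.3
85.3 ≥ 85 → Exceeds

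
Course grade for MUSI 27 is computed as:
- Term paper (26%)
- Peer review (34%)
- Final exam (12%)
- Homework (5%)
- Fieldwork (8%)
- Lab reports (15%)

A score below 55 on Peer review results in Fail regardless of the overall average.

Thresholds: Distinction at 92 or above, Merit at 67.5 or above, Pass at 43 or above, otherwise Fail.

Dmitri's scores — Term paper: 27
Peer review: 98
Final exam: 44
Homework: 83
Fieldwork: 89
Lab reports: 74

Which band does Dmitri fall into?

Merit

Peer review score 98 ≥ 55: minimum met.
Weighted total:
  Term paper 27 × 0.26 = 7.02
  Peer review 98 × 0.34 = 33.32
  Final exam 44 × 0.12 = 5.28
  Homework 83 × 0.05 = 4.15
  Fieldwork 89 × 0.08 = 7.12
  Lab reports 74 × 0.15 = 11.1
Sum = 67.99
67.99 is ≥ 67.5 and < 92 → Merit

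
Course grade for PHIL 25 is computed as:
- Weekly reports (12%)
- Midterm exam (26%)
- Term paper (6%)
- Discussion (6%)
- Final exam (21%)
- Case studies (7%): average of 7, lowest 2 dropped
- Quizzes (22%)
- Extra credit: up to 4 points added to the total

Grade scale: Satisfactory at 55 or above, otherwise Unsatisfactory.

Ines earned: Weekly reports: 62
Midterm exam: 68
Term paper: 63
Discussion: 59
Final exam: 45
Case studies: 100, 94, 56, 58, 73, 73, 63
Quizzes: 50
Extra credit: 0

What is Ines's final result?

Satisfactory

Case studies: drop 56, 58 → average of remaining 5 = 403/5 = 80.6
Weighted total:
  Weekly reports 62 × 0.12 = 7.44
  Midterm exam 68 × 0.26 = 17.68
  Term paper 63 × 0.06 = 3.78
  Discussion 59 × 0.06 = 3.54
  Final exam 45 × 0.21 = 9.45
  Case studies 80.6 × 0.07 = 5.642
  Quizzes 50 × 0.22 = 11
Sum = 58.532
Extra credit: 58.532 + 0 = 58.532
58.532 ≥ 55 → Satisfactory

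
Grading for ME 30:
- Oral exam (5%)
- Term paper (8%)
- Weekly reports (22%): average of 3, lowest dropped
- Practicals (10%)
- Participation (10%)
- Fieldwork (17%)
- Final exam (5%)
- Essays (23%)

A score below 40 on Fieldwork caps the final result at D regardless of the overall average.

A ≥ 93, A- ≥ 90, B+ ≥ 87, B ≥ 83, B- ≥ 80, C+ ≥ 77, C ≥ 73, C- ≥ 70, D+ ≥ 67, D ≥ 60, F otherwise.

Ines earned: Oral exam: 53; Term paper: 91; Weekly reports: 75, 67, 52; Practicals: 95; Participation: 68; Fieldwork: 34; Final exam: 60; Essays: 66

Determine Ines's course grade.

Weekly reports: drop 52 → average of remaining 2 = 142/2 = 71
Fieldwork score 34 < 40: minimum not met.
Weighted total:
  Oral exam 53 × 0.05 = 2.65
  Term paper 91 × 0.08 = 7.28
  Weekly reports 71 × 0.22 = 15.62
  Practicals 95 × 0.1 = 9.5
  Participation 68 × 0.1 = 6.8
  Fieldwork 34 × 0.17 = 5.78
  Final exam 60 × 0.05 = 3
  Essays 66 × 0.23 = 15.18
Sum = 65.81
65.81 would be D; cap at D applies → D.

D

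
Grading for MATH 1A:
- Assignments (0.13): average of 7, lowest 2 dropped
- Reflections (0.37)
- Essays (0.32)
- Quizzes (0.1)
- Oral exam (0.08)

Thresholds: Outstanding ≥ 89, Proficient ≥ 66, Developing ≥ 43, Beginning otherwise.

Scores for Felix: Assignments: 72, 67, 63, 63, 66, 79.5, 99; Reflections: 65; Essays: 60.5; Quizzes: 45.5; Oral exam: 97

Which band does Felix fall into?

Assignments: drop 63, 63 → average of remaining 5 = 383.5/5 = 76.7
Weighted total:
  Assignments 76.7 × 0.13 = 9.971
  Reflections 65 × 0.37 = 24.05
  Essays 60.5 × 0.32 = 19.36
  Quizzes 45.5 × 0.1 = 4.55
  Oral exam 97 × 0.08 = 7.76
Sum = 65.691
65.691 is ≥ 43 and < 66 → Developing

Developing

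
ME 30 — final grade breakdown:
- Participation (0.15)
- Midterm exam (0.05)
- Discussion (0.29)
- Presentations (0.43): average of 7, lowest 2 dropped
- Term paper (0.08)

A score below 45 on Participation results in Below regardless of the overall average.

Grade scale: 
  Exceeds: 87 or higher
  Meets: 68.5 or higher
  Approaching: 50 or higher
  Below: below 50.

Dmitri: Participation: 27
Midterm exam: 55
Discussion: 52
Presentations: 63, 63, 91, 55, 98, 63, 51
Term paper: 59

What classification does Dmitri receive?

Below

Presentations: drop 51, 55 → average of remaining 5 = 378/5 = 75.6
Participation score 27 < 45: minimum not met.
Weighted total:
  Participation 27 × 0.15 = 4.05
  Midterm exam 55 × 0.05 = 2.75
  Discussion 52 × 0.29 = 15.08
  Presentations 75.6 × 0.43 = 32.508
  Term paper 59 × 0.08 = 4.72
Sum = 59.108
Because the Participation minimum was not met, the result is Below.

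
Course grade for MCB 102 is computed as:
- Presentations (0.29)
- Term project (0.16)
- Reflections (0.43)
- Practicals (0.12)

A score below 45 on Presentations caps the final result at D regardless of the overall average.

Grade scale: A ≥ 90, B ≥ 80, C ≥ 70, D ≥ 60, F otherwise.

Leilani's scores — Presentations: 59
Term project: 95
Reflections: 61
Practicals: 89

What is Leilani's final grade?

Presentations score 59 ≥ 45: minimum met.
Weighted total:
  Presentations 59 × 0.29 = 17.11
  Term project 95 × 0.16 = 15.2
  Reflections 61 × 0.43 = 26.23
  Practicals 89 × 0.12 = 10.68
Sum = 69.22
69.22 is ≥ 60 and < 70 → D

D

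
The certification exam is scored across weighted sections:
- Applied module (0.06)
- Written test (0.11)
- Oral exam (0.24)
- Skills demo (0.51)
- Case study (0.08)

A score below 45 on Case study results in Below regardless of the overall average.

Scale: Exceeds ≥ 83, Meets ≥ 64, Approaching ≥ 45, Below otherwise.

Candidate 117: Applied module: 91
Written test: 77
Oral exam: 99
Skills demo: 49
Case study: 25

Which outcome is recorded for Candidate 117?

Below

Case study score 25 < 45: minimum not met.
Weighted total:
  Applied module 91 × 0.06 = 5.46
  Written test 77 × 0.11 = 8.47
  Oral exam 99 × 0.24 = 23.76
  Skills demo 49 × 0.51 = 24.99
  Case study 25 × 0.08 = 2
Sum = 64.68
Because the Case study minimum was not met, the result is Below.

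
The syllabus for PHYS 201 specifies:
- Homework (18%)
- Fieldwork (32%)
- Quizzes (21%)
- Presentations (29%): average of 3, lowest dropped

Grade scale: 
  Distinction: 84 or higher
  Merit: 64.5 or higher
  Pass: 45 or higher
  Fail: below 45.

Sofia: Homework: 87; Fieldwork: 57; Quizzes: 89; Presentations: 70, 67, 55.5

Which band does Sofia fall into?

Presentations: drop 55.5 → average of remaining 2 = 137/2 = 68.5
Weighted total:
  Homework 87 × 0.18 = 15.66
  Fieldwork 57 × 0.32 = 18.24
  Quizzes 89 × 0.21 = 18.69
  Presentations 68.5 × 0.29 = 19.865
Sum = 72.455
72.455 is ≥ 64.5 and < 84 → Merit

Merit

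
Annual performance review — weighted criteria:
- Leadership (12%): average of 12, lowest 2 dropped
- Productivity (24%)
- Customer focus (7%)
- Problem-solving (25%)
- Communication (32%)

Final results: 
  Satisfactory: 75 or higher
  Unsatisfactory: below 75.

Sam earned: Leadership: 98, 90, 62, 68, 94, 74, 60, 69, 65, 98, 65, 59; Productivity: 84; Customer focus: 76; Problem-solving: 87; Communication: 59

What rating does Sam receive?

Leadership: drop 59, 60 → average of remaining 10 = 783/10 = 78.3
Weighted total:
  Leadership 78.3 × 0.12 = 9.396
  Productivity 84 × 0.24 = 20.16
  Customer focus 76 × 0.07 = 5.32
  Problem-solving 87 × 0.25 = 21.75
  Communication 59 × 0.32 = 18.88
Sum = 75.506
75.506 ≥ 75 → Satisfactory

Satisfactory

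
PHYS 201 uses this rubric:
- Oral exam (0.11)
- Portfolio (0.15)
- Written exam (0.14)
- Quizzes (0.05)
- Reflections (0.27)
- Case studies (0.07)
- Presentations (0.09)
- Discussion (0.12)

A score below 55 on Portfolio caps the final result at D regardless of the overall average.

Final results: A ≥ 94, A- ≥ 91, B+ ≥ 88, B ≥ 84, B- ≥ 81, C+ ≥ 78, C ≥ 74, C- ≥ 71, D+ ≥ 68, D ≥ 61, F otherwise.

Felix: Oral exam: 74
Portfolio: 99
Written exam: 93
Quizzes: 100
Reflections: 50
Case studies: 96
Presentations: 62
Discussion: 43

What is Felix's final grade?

C-

Portfolio score 99 ≥ 55: minimum met.
Weighted total:
  Oral exam 74 × 0.11 = 8.14
  Portfolio 99 × 0.15 = 14.85
  Written exam 93 × 0.14 = 13.02
  Quizzes 100 × 0.05 = 5
  Reflections 50 × 0.27 = 13.5
  Case studies 96 × 0.07 = 6.72
  Presentations 62 × 0.09 = 5.58
  Discussion 43 × 0.12 = 5.16
Sum = 71.97
71.97 is ≥ 71 and < 74 → C-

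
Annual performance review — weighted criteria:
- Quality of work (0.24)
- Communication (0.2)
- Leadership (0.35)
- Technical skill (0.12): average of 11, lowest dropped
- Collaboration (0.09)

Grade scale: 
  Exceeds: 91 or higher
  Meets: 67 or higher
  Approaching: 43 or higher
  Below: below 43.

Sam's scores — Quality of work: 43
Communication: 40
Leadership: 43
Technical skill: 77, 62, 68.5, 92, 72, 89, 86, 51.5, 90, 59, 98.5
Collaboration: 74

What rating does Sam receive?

Technical skill: drop 51.5 → average of remaining 10 = 794/10 = 79.4
Weighted total:
  Quality of work 43 × 0.24 = 10.32
  Communication 40 × 0.2 = 8
  Leadership 43 × 0.35 = 15.05
  Technical skill 79.4 × 0.12 = 9.528
  Collaboration 74 × 0.09 = 6.66
Sum = 49.558
49.558 is ≥ 43 and < 67 → Approaching

Approaching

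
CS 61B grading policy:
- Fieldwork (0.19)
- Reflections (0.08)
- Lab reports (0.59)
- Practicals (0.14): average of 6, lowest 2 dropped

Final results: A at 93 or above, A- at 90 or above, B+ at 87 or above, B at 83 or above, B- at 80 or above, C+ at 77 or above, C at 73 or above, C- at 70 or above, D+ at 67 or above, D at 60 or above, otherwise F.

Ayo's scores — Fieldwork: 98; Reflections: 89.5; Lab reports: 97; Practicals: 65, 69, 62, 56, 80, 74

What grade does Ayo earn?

A

Practicals: drop 56, 62 → average of remaining 4 = 288/4 = 72
Weighted total:
  Fieldwork 98 × 0.19 = 18.62
  Reflections 89.5 × 0.08 = 7.16
  Lab reports 97 × 0.59 = 57.23
  Practicals 72 × 0.14 = 10.08
Sum = 93.09
93.09 ≥ 93 → A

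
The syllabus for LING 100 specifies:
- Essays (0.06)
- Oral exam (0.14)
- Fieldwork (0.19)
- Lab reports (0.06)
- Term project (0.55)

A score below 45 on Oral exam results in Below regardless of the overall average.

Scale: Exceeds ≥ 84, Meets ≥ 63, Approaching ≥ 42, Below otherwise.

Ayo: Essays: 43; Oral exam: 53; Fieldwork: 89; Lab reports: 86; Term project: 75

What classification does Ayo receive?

Meets

Oral exam score 53 ≥ 45: minimum met.
Weighted total:
  Essays 43 × 0.06 = 2.58
  Oral exam 53 × 0.14 = 7.42
  Fieldwork 89 × 0.19 = 16.91
  Lab reports 86 × 0.06 = 5.16
  Term project 75 × 0.55 = 41.25
Sum = 73.32
73.32 is ≥ 63 and < 84 → Meets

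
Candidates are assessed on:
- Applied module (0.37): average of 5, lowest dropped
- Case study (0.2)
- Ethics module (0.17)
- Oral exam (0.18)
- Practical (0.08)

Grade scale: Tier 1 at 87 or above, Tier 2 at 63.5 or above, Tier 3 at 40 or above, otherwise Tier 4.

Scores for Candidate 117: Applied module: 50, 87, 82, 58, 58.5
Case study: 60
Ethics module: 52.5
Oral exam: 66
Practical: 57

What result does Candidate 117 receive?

Applied module: drop 50 → average of remaining 4 = 285.5/4 = 71.375
Weighted total:
  Applied module 71.375 × 0.37 = 26.40875
  Case study 60 × 0.2 = 12
  Ethics module 52.5 × 0.17 = 8.925
  Oral exam 66 × 0.18 = 11.88
  Practical 57 × 0.08 = 4.56
Sum = 63.77375
63.77375 is ≥ 63.5 and < 87 → Tier 2

Tier 2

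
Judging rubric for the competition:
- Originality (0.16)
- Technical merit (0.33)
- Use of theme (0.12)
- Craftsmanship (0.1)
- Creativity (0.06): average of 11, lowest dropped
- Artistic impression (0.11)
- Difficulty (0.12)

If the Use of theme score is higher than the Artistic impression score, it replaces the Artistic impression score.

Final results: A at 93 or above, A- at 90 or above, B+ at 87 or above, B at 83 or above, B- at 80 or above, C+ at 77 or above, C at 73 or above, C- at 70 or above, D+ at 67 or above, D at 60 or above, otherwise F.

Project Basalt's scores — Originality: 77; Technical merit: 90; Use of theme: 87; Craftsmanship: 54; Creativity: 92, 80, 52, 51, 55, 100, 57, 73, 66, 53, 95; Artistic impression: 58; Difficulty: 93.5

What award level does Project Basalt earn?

Creativity: drop 51 → average of remaining 10 = 723/10 = 72.3
Use of theme (87) > Artistic impression (58), so Artistic impression counts as 87.
Weighted total:
  Originality 77 × 0.16 = 12.32
  Technical merit 90 × 0.33 = 29.7
  Use of theme 87 × 0.12 = 10.44
  Craftsmanship 54 × 0.1 = 5.4
  Creativity 72.3 × 0.06 = 4.338
  Artistic impression 87 × 0.11 = 9.57
  Difficulty 93.5 × 0.12 = 11.22
Sum = 82.988
82.988 is ≥ 80 and < 83 → B-

B-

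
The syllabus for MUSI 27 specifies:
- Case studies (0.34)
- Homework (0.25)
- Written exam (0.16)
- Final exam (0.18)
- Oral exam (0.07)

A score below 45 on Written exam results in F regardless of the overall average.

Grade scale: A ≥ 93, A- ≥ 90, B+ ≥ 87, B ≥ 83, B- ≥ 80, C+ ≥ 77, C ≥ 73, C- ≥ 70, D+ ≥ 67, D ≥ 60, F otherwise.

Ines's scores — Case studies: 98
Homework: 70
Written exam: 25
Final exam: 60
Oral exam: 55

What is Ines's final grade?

Written exam score 25 < 45: minimum not met.
Weighted total:
  Case studies 98 × 0.34 = 33.32
  Homework 70 × 0.25 = 17.5
  Written exam 25 × 0.16 = 4
  Final exam 60 × 0.18 = 10.8
  Oral exam 55 × 0.07 = 3.85
Sum = 69.47
Because the Written exam minimum was not met, the result is F.

F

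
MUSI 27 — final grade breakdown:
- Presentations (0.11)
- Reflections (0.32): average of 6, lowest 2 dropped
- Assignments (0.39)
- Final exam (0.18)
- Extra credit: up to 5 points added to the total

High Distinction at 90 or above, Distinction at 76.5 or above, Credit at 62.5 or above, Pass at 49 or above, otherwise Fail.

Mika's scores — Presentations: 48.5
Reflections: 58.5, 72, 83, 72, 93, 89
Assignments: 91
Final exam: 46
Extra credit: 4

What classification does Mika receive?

Reflections: drop 58.5, 72 → average of remaining 4 = 337/4 = 84.25
Weighted total:
  Presentations 48.5 × 0.11 = 5.335
  Reflections 84.25 × 0.32 = 26.96
  Assignments 91 × 0.39 = 35.49
  Final exam 46 × 0.18 = 8.28
Sum = 76.065
Extra credit: 76.065 + 4 = 80.065
80.065 is ≥ 76.5 and < 90 → Distinction

Distinction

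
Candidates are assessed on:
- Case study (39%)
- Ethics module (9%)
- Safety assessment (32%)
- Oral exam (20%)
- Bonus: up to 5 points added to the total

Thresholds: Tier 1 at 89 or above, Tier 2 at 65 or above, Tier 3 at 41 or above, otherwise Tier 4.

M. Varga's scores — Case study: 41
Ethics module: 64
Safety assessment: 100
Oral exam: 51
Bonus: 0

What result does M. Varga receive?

Tier 3

Weighted total:
  Case study 41 × 0.39 = 15.99
  Ethics module 64 × 0.09 = 5.76
  Safety assessment 100 × 0.32 = 32
  Oral exam 51 × 0.2 = 10.2
Sum = 63.95
Bonus: 63.95 + 0 = 63.95
63.95 is ≥ 41 and < 65 → Tier 3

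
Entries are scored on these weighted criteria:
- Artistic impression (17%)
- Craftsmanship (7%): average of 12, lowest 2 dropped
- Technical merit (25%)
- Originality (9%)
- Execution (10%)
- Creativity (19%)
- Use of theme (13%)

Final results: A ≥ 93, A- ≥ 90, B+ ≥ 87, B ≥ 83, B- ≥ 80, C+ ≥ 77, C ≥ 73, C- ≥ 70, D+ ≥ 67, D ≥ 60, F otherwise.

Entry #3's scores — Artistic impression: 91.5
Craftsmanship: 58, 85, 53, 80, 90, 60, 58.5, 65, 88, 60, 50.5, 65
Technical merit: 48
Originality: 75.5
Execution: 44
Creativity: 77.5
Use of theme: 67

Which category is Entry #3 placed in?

Craftsmanship: drop 50.5, 53 → average of remaining 10 = 709.5/10 = 70.95
Weighted total:
  Artistic impression 91.5 × 0.17 = 15.555
  Craftsmanship 70.95 × 0.07 = 4.9665
  Technical merit 48 × 0.25 = 12
  Originality 75.5 × 0.09 = 6.795
  Execution 44 × 0.1 = 4.4
  Creativity 77.5 × 0.19 = 14.725
  Use of theme 67 × 0.13 = 8.71
Sum = 67.1515
67.1515 is ≥ 67 and < 70 → D+

D+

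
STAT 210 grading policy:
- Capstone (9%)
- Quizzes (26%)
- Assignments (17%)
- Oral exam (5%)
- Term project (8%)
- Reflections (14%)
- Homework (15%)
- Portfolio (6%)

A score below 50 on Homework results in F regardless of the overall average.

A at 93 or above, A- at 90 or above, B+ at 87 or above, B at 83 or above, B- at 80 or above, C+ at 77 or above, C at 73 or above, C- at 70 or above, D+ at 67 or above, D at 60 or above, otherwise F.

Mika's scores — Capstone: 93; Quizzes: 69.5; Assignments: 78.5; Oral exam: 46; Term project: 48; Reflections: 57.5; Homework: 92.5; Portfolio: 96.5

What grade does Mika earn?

Homework score 92.5 ≥ 50: minimum met.
Weighted total:
  Capstone 93 × 0.09 = 8.37
  Quizzes 69.5 × 0.26 = 18.07
  Assignments 78.5 × 0.17 = 13.345
  Oral exam 46 × 0.05 = 2.3
  Term project 48 × 0.08 = 3.84
  Reflections 57.5 × 0.14 = 8.05
  Homework 92.5 × 0.15 = 13.875
  Portfolio 96.5 × 0.06 = 5.79
Sum = 73.64
73.64 is ≥ 73 and < 77 → C

C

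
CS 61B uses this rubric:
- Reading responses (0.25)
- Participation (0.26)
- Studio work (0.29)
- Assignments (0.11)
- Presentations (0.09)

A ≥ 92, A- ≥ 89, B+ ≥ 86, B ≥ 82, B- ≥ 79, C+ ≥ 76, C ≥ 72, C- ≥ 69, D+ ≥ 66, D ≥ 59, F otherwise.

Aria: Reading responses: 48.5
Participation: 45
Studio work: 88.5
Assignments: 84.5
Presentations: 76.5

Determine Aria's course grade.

Weighted total:
  Reading responses 48.5 × 0.25 = 12.125
  Participation 45 × 0.26 = 11.7
  Studio work 88.5 × 0.29 = 25.665
  Assignments 84.5 × 0.11 = 9.295
  Presentations 76.5 × 0.09 = 6.885
Sum = 65.67
65.67 is ≥ 59 and < 66 → D

D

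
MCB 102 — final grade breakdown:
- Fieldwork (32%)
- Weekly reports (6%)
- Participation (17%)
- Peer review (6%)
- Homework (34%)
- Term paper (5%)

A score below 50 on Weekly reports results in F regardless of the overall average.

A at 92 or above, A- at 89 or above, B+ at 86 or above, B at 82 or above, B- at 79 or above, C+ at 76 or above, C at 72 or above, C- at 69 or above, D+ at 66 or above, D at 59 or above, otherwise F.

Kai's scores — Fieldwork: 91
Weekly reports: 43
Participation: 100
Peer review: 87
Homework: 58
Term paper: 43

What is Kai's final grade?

F

Weekly reports score 43 < 50: minimum not met.
Weighted total:
  Fieldwork 91 × 0.32 = 29.12
  Weekly reports 43 × 0.06 = 2.58
  Participation 100 × 0.17 = 17
  Peer review 87 × 0.06 = 5.22
  Homework 58 × 0.34 = 19.72
  Term paper 43 × 0.05 = 2.15
Sum = 75.79
Because the Weekly reports minimum was not met, the result is F.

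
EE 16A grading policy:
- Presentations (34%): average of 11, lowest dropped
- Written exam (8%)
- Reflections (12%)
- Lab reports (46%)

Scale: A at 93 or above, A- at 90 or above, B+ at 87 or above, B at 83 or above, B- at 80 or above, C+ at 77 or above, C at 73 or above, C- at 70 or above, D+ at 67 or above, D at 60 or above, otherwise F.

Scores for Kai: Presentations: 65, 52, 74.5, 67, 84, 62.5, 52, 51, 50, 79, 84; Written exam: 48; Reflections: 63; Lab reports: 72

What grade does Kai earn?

Presentations: drop 50 → average of remaining 10 = 671/10 = 67.1
Weighted total:
  Presentations 67.1 × 0.34 = 22.814
  Written exam 48 × 0.08 = 3.84
  Reflections 63 × 0.12 = 7.56
  Lab reports 72 × 0.46 = 33.12
Sum = 67.334
67.334 is ≥ 67 and < 70 → D+

D+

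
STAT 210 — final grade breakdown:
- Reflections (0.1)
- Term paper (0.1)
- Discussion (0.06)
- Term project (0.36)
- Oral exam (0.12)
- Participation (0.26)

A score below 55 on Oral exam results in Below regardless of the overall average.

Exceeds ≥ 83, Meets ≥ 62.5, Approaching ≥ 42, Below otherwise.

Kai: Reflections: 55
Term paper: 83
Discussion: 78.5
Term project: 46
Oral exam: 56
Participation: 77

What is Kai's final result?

Oral exam score 56 ≥ 55: minimum met.
Weighted total:
  Reflections 55 × 0.1 = 5.5
  Term paper 83 × 0.1 = 8.3
  Discussion 78.5 × 0.06 = 4.71
  Term project 46 × 0.36 = 16.56
  Oral exam 56 × 0.12 = 6.72
  Participation 77 × 0.26 = 20.02
Sum = 61.81
61.81 is ≥ 42 and < 62.5 → Approaching

Approaching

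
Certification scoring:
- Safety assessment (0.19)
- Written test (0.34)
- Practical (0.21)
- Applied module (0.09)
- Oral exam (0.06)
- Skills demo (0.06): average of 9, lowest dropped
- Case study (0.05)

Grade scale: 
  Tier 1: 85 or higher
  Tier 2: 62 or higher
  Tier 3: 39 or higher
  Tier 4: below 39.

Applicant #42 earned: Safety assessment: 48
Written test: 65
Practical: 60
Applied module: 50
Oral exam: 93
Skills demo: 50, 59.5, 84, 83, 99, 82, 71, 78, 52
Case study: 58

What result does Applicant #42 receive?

Skills demo: drop 50 → average of remaining 8 = 608.5/8 = 76.0625
Weighted total:
  Safety assessment 48 × 0.19 = 9.12
  Written test 65 × 0.34 = 22.1
  Practical 60 × 0.21 = 12.6
  Applied module 50 × 0.09 = 4.5
  Oral exam 93 × 0.06 = 5.58
  Skills demo 76.0625 × 0.06 = 4.56375
  Case study 58 × 0.05 = 2.9
Sum = 61.36375
61.36375 is ≥ 39 and < 62 → Tier 3

Tier 3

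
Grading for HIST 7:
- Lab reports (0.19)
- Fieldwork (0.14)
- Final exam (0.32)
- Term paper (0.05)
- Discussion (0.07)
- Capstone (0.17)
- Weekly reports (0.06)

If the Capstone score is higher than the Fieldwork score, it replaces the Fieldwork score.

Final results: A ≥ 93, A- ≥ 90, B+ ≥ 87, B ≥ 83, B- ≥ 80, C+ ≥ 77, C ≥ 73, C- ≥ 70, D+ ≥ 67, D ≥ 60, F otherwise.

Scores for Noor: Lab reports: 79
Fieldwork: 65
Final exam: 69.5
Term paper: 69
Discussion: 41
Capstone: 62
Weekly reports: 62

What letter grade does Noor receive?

Capstone (62) ≤ Fieldwork (65), so Fieldwork stays at 65.
Weighted total:
  Lab reports 79 × 0.19 = 15.01
  Fieldwork 65 × 0.14 = 9.1
  Final exam 69.5 × 0.32 = 22.24
  Term paper 69 × 0.05 = 3.45
  Discussion 41 × 0.07 = 2.87
  Capstone 62 × 0.17 = 10.54
  Weekly reports 62 × 0.06 = 3.72
Sum = 66.93
66.93 is ≥ 60 and < 67 → D

D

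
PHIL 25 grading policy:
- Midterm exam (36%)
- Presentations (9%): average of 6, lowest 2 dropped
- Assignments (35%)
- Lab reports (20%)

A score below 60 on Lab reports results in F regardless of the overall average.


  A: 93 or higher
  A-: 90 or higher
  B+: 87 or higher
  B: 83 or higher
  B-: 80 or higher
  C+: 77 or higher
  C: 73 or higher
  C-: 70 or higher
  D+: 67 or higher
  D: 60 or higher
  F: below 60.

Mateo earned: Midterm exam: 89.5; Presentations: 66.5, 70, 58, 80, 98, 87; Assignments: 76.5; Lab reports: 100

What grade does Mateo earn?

B

Presentations: drop 58, 66.5 → average of remaining 4 = 335/4 = 83.75
Lab reports score 100 ≥ 60: minimum met.
Weighted total:
  Midterm exam 89.5 × 0.36 = 32.22
  Presentations 83.75 × 0.09 = 7.5375
  Assignments 76.5 × 0.35 = 26.775
  Lab reports 100 × 0.2 = 20
Sum = 86.5325
86.5325 is ≥ 83 and < 87 → B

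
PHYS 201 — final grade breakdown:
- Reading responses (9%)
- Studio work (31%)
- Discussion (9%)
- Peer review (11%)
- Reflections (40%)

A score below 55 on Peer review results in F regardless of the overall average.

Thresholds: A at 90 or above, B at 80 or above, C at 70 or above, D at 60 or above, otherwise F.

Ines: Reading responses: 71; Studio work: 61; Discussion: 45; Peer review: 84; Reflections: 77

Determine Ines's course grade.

Peer review score 84 ≥ 55: minimum met.
Weighted total:
  Reading responses 71 × 0.09 = 6.39
  Studio work 61 × 0.31 = 18.91
  Discussion 45 × 0.09 = 4.05
  Peer review 84 × 0.11 = 9.24
  Reflections 77 × 0.4 = 30.8
Sum = 69.39
69.39 is ≥ 60 and < 70 → D

D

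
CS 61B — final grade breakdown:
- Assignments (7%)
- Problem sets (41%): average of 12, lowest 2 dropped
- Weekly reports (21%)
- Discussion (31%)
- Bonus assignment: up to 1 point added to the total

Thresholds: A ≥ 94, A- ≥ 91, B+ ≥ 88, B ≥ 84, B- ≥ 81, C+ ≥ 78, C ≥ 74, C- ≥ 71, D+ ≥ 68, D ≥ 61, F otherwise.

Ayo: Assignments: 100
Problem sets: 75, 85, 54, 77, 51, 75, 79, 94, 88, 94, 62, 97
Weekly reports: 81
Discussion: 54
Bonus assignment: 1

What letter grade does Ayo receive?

C

Problem sets: drop 51, 54 → average of remaining 10 = 826/10 = 82.6
Weighted total:
  Assignments 100 × 0.07 = 7
  Problem sets 82.6 × 0.41 = 33.866
  Weekly reports 81 × 0.21 = 17.01
  Discussion 54 × 0.31 = 16.74
Sum = 74.616
Bonus assignment: 74.616 + 1 = 75.616
75.616 is ≥ 74 and < 78 → C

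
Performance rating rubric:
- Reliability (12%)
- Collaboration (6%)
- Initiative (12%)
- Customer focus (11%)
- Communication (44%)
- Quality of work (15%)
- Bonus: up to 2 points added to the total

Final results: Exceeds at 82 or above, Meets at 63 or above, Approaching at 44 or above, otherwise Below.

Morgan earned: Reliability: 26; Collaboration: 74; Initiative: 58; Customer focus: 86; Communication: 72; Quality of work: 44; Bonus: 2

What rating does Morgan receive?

Meets

Weighted total:
  Reliability 26 × 0.12 = 3.12
  Collaboration 74 × 0.06 = 4.44
  Initiative 58 × 0.12 = 6.96
  Customer focus 86 × 0.11 = 9.46
  Communication 72 × 0.44 = 31.68
  Quality of work 44 × 0.15 = 6.6
Sum = 62.26
Bonus: 62.26 + 2 = 64.26
64.26 is ≥ 63 and < 82 → Meets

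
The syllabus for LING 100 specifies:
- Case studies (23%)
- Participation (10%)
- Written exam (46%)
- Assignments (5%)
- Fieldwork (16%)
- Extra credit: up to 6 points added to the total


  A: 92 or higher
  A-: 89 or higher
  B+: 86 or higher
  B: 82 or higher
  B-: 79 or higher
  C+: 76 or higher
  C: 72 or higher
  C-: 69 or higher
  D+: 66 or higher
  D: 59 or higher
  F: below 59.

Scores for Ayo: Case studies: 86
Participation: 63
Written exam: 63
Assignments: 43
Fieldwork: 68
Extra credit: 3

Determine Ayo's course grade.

Weighted total:
  Case studies 86 × 0.23 = 19.78
  Participation 63 × 0.1 = 6.3
  Written exam 63 × 0.46 = 28.98
  Assignments 43 × 0.05 = 2.15
  Fieldwork 68 × 0.16 = 10.88
Sum = 68.09
Extra credit: 68.09 + 3 = 71.09
71.09 is ≥ 69 and < 72 → C-

C-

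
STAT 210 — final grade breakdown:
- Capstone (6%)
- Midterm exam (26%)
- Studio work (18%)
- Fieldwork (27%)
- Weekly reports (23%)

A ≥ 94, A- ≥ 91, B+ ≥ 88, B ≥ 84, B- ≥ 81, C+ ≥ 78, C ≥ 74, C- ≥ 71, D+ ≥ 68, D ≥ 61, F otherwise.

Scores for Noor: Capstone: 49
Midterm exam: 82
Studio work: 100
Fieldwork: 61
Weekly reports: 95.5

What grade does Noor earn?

Weighted total:
  Capstone 49 × 0.06 = 2.94
  Midterm exam 82 × 0.26 = 21.32
  Studio work 100 × 0.18 = 18
  Fieldwork 61 × 0.27 = 16.47
  Weekly reports 95.5 × 0.23 = 21.965
Sum = 80.695
80.695 is ≥ 78 and < 81 → C+

C+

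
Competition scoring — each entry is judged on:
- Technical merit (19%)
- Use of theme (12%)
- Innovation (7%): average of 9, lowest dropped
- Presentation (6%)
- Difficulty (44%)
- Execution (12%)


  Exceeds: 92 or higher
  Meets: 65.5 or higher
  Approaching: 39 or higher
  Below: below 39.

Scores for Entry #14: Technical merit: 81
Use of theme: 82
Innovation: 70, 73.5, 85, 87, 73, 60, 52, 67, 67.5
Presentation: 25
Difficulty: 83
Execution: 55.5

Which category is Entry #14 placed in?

Meets

Innovation: drop 52 → average of remaining 8 = 583/8 = 72.875
Weighted total:
  Technical merit 81 × 0.19 = 15.39
  Use of theme 82 × 0.12 = 9.84
  Innovation 72.875 × 0.07 = 5.10125
  Presentation 25 × 0.06 = 1.5
  Difficulty 83 × 0.44 = 36.52
  Execution 55.5 × 0.12 = 6.66
Sum = 75.01125
75.01125 is ≥ 65.5 and < 92 → Meets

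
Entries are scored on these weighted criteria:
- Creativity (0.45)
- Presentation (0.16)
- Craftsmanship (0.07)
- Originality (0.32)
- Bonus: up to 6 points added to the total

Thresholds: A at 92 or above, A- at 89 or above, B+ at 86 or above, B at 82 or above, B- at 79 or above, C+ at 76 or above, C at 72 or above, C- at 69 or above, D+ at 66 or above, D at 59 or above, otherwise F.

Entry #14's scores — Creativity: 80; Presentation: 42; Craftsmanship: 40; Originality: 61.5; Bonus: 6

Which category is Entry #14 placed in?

C-

Weighted total:
  Creativity 80 × 0.45 = 36
  Presentation 42 × 0.16 = 6.72
  Craftsmanship 40 × 0.07 = 2.8
  Originality 61.5 × 0.32 = 19.68
Sum = 65.2
Bonus: 65.2 + 6 = 71.2
71.2 is ≥ 69 and < 72 → C-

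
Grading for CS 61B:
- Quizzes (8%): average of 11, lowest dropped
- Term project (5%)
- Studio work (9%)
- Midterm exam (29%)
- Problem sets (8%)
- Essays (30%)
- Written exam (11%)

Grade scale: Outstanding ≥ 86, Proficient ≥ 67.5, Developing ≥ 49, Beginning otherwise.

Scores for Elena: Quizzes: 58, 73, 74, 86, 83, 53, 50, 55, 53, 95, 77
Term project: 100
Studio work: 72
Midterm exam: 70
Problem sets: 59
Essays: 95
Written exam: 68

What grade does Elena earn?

Proficient

Quizzes: drop 50 → average of remaining 10 = 707/10 = 70.7
Weighted total:
  Quizzes 70.7 × 0.08 = 5.656
  Term project 100 × 0.05 = 5
  Studio work 72 × 0.09 = 6.48
  Midterm exam 70 × 0.29 = 20.3
  Problem sets 59 × 0.08 = 4.72
  Essays 95 × 0.3 = 28.5
  Written exam 68 × 0.11 = 7.48
Sum = 78.136
78.136 is ≥ 67.5 and < 86 → Proficient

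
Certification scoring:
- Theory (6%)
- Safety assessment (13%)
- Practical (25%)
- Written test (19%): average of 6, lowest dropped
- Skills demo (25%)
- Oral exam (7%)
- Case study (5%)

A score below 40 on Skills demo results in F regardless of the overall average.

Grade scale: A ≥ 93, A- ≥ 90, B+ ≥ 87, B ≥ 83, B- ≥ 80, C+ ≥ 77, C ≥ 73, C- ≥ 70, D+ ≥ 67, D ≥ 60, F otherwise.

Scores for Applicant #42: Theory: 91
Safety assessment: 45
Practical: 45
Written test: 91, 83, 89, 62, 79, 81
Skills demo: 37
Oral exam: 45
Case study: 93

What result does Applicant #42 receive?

Written test: drop 62 → average of remaining 5 = 423/5 = 84.6
Skills demo score 37 < 40: minimum not met.
Weighted total:
  Theory 91 × 0.06 = 5.46
  Safety assessment 45 × 0.13 = 5.85
  Practical 45 × 0.25 = 11.25
  Written test 84.6 × 0.19 = 16.074
  Skills demo 37 × 0.25 = 9.25
  Oral exam 45 × 0.07 = 3.15
  Case study 93 × 0.05 = 4.65
Sum = 55.684
Because the Skills demo minimum was not met, the result is F.

F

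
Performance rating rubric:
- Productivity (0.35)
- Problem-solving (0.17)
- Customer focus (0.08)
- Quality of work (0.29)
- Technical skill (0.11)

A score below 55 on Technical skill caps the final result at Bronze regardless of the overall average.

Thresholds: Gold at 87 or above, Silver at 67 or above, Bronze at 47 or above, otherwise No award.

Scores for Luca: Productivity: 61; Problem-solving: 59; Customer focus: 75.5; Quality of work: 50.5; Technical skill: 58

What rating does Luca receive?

Technical skill score 58 ≥ 55: minimum met.
Weighted total:
  Productivity 61 × 0.35 = 21.35
  Problem-solving 59 × 0.17 = 10.03
  Customer focus 75.5 × 0.08 = 6.04
  Quality of work 50.5 × 0.29 = 14.645
  Technical skill 58 × 0.11 = 6.38
Sum = 58.445
58.445 is ≥ 47 and < 67 → Bronze

Bronze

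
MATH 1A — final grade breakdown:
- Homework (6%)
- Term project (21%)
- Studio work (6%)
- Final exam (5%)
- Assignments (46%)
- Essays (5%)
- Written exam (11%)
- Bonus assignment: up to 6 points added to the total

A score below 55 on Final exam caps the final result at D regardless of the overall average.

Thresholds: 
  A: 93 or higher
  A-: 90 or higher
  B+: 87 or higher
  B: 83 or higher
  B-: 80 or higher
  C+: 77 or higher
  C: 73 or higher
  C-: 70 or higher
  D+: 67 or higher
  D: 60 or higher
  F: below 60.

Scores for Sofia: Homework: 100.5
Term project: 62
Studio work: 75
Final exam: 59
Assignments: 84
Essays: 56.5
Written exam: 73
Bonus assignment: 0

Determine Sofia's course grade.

C

Final exam score 59 ≥ 55: minimum met.
Weighted total:
  Homework 100.5 × 0.06 = 6.03
  Term project 62 × 0.21 = 13.02
  Studio work 75 × 0.06 = 4.5
  Final exam 59 × 0.05 = 2.95
  Assignments 84 × 0.46 = 38.64
  Essays 56.5 × 0.05 = 2.825
  Written exam 73 × 0.11 = 8.03
Sum = 75.995
Bonus assignment: 75.995 + 0 = 75.995
75.995 is ≥ 73 and < 77 → C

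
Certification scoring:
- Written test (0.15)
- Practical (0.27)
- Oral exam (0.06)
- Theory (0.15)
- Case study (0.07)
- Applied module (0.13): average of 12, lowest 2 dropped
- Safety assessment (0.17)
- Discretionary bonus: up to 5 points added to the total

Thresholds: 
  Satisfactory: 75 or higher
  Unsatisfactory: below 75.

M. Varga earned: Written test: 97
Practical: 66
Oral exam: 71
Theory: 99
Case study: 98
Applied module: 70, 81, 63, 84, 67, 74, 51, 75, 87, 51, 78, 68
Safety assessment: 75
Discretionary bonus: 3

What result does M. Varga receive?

Satisfactory

Applied module: drop 51, 51 → average of remaining 10 = 747/10 = 74.7
Weighted total:
  Written test 97 × 0.15 = 14.55
  Practical 66 × 0.27 = 17.82
  Oral exam 71 × 0.06 = 4.26
  Theory 99 × 0.15 = 14.85
  Case study 98 × 0.07 = 6.86
  Applied module 74.7 × 0.13 = 9.711
  Safety assessment 75 × 0.17 = 12.75
Sum = 80.801
Discretionary bonus: 80.801 + 3 = 83.801
83.801 ≥ 75 → Satisfactory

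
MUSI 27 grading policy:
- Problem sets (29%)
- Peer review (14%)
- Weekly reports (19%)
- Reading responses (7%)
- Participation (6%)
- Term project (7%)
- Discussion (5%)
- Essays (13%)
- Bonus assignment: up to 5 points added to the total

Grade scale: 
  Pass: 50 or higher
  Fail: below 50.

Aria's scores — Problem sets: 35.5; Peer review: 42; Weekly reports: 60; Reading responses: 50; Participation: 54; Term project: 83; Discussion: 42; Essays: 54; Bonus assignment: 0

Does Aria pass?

Fail

Weighted total:
  Problem sets 35.5 × 0.29 = 10.295
  Peer review 42 × 0.14 = 5.88
  Weekly reports 60 × 0.19 = 11.4
  Reading responses 50 × 0.07 = 3.5
  Participation 54 × 0.06 = 3.24
  Term project 83 × 0.07 = 5.81
  Discussion 42 × 0.05 = 2.1
  Essays 54 × 0.13 = 7.02
Sum = 49.245
Bonus assignment: 49.245 + 0 = 49.245
49.245 < 50 → Fail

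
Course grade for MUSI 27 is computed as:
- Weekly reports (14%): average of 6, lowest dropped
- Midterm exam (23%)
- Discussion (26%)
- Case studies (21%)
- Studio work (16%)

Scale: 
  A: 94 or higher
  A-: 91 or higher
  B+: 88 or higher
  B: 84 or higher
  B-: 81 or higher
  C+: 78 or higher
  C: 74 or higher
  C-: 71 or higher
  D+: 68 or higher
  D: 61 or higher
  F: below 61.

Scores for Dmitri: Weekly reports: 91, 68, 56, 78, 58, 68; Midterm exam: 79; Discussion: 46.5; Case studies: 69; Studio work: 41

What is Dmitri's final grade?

D

Weekly reports: drop 56 → average of remaining 5 = 363/5 = 72.6
Weighted total:
  Weekly reports 72.6 × 0.14 = 10.164
  Midterm exam 79 × 0.23 = 18.17
  Discussion 46.5 × 0.26 = 12.09
  Case studies 69 × 0.21 = 14.49
  Studio work 41 × 0.16 = 6.56
Sum = 61.474
61.474 is ≥ 61 and < 68 → D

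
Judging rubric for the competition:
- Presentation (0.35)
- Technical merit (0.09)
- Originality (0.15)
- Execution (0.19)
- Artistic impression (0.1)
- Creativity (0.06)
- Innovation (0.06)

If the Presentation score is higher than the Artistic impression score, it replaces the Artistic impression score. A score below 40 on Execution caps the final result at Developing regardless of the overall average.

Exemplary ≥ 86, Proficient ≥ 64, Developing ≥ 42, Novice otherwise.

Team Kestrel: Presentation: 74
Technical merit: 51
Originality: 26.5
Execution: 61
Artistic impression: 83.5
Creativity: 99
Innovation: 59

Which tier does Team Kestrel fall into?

Presentation (74) ≤ Artistic impression (83.5), so Artistic impression stays at 83.5.
Execution score 61 ≥ 40: minimum met.
Weighted total:
  Presentation 74 × 0.35 = 25.9
  Technical merit 51 × 0.09 = 4.59
  Originality 26.5 × 0.15 = 3.975
  Execution 61 × 0.19 = 11.59
  Artistic impression 83.5 × 0.1 = 8.35
  Creativity 99 × 0.06 = 5.94
  Innovation 59 × 0.06 = 3.54
Sum = 63.885
63.885 is ≥ 42 and < 64 → Developing

Developing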